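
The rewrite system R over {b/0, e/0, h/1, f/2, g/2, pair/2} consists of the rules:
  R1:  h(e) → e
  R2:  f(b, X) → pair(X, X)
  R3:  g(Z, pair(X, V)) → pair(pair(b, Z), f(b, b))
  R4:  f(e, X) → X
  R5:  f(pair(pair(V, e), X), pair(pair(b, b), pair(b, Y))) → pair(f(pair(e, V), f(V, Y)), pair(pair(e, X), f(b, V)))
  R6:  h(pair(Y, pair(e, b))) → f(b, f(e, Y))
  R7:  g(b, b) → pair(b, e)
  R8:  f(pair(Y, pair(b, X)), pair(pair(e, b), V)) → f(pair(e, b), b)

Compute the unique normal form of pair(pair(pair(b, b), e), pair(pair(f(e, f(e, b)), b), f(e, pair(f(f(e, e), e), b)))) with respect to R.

1. pair(pair(pair(b, b), e), pair(pair(f(e, f(e, b)), b), f(e, pair(f(f(e, e), e), b))))  →  pair(pair(pair(b, b), e), pair(pair(f(e, b), b), f(e, pair(f(f(e, e), e), b))))   [R4 at 2.1.1]
2. pair(pair(pair(b, b), e), pair(pair(f(e, b), b), f(e, pair(f(f(e, e), e), b))))  →  pair(pair(pair(b, b), e), pair(pair(b, b), f(e, pair(f(f(e, e), e), b))))   [R4 at 2.1.1]
3. pair(pair(pair(b, b), e), pair(pair(b, b), f(e, pair(f(f(e, e), e), b))))  →  pair(pair(pair(b, b), e), pair(pair(b, b), pair(f(f(e, e), e), b)))   [R4 at 2.2]
4. pair(pair(pair(b, b), e), pair(pair(b, b), pair(f(f(e, e), e), b)))  →  pair(pair(pair(b, b), e), pair(pair(b, b), pair(f(e, e), b)))   [R4 at 2.2.1.1]
5. pair(pair(pair(b, b), e), pair(pair(b, b), pair(f(e, e), b)))  →  pair(pair(pair(b, b), e), pair(pair(b, b), pair(e, b)))   [R4 at 2.2.1]

pair(pair(pair(b, b), e), pair(pair(b, b), pair(e, b)))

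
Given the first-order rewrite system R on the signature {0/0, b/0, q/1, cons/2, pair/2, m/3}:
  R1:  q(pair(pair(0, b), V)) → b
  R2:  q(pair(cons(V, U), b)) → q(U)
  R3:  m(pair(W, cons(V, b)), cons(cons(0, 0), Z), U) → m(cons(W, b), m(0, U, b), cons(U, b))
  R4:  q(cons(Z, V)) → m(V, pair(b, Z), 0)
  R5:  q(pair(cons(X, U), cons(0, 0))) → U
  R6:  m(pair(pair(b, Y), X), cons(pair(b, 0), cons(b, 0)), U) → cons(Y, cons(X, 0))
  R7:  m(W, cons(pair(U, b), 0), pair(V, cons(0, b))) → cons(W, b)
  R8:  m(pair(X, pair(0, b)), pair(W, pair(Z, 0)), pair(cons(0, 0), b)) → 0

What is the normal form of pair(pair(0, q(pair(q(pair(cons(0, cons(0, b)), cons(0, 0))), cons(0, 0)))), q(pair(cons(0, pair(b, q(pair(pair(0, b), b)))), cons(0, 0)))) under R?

1. pair(pair(0, q(pair(q(pair(cons(0, cons(0, b)), cons(0, 0))), cons(0, 0)))), q(pair(cons(0, pair(b, q(pair(pair(0, b), b)))), cons(0, 0))))  →  pair(pair(0, q(pair(cons(0, b), cons(0, 0)))), q(pair(cons(0, pair(b, q(pair(pair(0, b), b)))), cons(0, 0))))   [R5 at 1.2.1.1]
2. pair(pair(0, q(pair(cons(0, b), cons(0, 0)))), q(pair(cons(0, pair(b, q(pair(pair(0, b), b)))), cons(0, 0))))  →  pair(pair(0, b), q(pair(cons(0, pair(b, q(pair(pair(0, b), b)))), cons(0, 0))))   [R5 at 1.2]
3. pair(pair(0, b), q(pair(cons(0, pair(b, q(pair(pair(0, b), b)))), cons(0, 0))))  →  pair(pair(0, b), pair(b, q(pair(pair(0, b), b))))   [R5 at 2]
4. pair(pair(0, b), pair(b, q(pair(pair(0, b), b))))  →  pair(pair(0, b), pair(b, b))   [R1 at 2.2]

pair(pair(0, b), pair(b, b))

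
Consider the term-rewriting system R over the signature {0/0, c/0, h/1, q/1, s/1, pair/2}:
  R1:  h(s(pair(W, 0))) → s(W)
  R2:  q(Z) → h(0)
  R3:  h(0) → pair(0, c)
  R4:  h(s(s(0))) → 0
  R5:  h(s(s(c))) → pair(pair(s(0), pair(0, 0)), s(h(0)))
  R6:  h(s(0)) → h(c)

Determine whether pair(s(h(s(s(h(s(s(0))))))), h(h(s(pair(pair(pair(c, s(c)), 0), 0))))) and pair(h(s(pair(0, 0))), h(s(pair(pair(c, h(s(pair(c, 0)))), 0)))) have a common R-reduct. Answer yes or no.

Reduce t₁ = pair(s(h(s(s(h(s(s(0))))))), h(h(s(pair(pair(pair(c, s(c)), 0), 0))))):
1. pair(s(h(s(s(h(s(s(0))))))), h(h(s(pair(pair(pair(c, s(c)), 0), 0)))))  →  pair(s(h(s(s(0)))), h(h(s(pair(pair(pair(c, s(c)), 0), 0)))))   [R4 at 1.1.1.1.1]
2. pair(s(h(s(s(0)))), h(h(s(pair(pair(pair(c, s(c)), 0), 0)))))  →  pair(s(0), h(h(s(pair(pair(pair(c, s(c)), 0), 0)))))   [R4 at 1.1]
3. pair(s(0), h(h(s(pair(pair(pair(c, s(c)), 0), 0)))))  →  pair(s(0), h(s(pair(pair(c, s(c)), 0))))   [R1 at 2.1]
4. pair(s(0), h(s(pair(pair(c, s(c)), 0))))  →  pair(s(0), s(pair(c, s(c))))   [R1 at 2]

Reduce t₂ = pair(h(s(pair(0, 0))), h(s(pair(pair(c, h(s(pair(c, 0)))), 0)))):
1. pair(h(s(pair(0, 0))), h(s(pair(pair(c, h(s(pair(c, 0)))), 0))))  →  pair(s(0), h(s(pair(pair(c, h(s(pair(c, 0)))), 0))))   [R1 at 1]
2. pair(s(0), h(s(pair(pair(c, h(s(pair(c, 0)))), 0))))  →  pair(s(0), s(pair(c, h(s(pair(c, 0))))))   [R1 at 2]
3. pair(s(0), s(pair(c, h(s(pair(c, 0))))))  →  pair(s(0), s(pair(c, s(c))))   [R1 at 2.1.2]

yes — NF(t₁) = pair(s(0), s(pair(c, s(c)))), NF(t₂) = pair(s(0), s(pair(c, s(c))))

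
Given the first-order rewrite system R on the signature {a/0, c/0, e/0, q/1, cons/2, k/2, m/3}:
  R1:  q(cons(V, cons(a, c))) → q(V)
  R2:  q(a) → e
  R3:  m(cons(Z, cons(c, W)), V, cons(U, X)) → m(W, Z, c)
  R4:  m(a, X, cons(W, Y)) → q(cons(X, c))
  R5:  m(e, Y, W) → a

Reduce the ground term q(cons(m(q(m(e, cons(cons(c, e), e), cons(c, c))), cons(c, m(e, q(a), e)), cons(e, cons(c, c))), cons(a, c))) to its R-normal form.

1. q(cons(m(q(m(e, cons(cons(c, e), e), cons(c, c))), cons(c, m(e, q(a), e)), cons(e, cons(c, c))), cons(a, c)))  →  q(m(q(m(e, cons(cons(c, e), e), cons(c, c))), cons(c, m(e, q(a), e)), cons(e, cons(c, c))))   [R1 at ε]
2. q(m(q(m(e, cons(cons(c, e), e), cons(c, c))), cons(c, m(e, q(a), e)), cons(e, cons(c, c))))  →  q(m(q(a), cons(c, m(e, q(a), e)), cons(e, cons(c, c))))   [R5 at 1.1.1]
3. q(m(q(a), cons(c, m(e, q(a), e)), cons(e, cons(c, c))))  →  q(m(e, cons(c, m(e, q(a), e)), cons(e, cons(c, c))))   [R2 at 1.1]
4. q(m(e, cons(c, m(e, q(a), e)), cons(e, cons(c, c))))  →  q(a)   [R5 at 1]
5. q(a)  →  e   [R2 at ε]

e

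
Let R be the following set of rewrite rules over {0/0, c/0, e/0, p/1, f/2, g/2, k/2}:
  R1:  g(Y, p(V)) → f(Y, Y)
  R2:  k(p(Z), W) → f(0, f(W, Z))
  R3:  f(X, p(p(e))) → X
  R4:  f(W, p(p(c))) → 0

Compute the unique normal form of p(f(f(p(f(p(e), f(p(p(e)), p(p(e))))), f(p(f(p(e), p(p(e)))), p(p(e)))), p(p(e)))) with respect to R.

p(p(p(e)))

1. p(f(f(p(f(p(e), f(p(p(e)), p(p(e))))), f(p(f(p(e), p(p(e)))), p(p(e)))), p(p(e))))  →  p(f(p(f(p(e), f(p(p(e)), p(p(e))))), f(p(f(p(e), p(p(e)))), p(p(e)))))   [R3 at 1]
2. p(f(p(f(p(e), f(p(p(e)), p(p(e))))), f(p(f(p(e), p(p(e)))), p(p(e)))))  →  p(f(p(f(p(e), p(p(e)))), f(p(f(p(e), p(p(e)))), p(p(e)))))   [R3 at 1.1.1.2]
3. p(f(p(f(p(e), p(p(e)))), f(p(f(p(e), p(p(e)))), p(p(e)))))  →  p(f(p(p(e)), f(p(f(p(e), p(p(e)))), p(p(e)))))   [R3 at 1.1.1]
4. p(f(p(p(e)), f(p(f(p(e), p(p(e)))), p(p(e)))))  →  p(f(p(p(e)), p(f(p(e), p(p(e))))))   [R3 at 1.2]
5. p(f(p(p(e)), p(f(p(e), p(p(e))))))  →  p(f(p(p(e)), p(p(e))))   [R3 at 1.2.1]
6. p(f(p(p(e)), p(p(e))))  →  p(p(p(e)))   [R3 at 1]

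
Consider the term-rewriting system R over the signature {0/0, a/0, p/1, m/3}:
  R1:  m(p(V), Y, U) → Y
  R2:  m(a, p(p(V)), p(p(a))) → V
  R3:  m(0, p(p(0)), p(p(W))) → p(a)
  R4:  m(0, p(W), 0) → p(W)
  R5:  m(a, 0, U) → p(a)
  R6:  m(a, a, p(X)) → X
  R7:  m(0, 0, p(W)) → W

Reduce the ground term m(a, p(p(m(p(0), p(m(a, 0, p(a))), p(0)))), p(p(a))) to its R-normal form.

p(p(a))

1. m(a, p(p(m(p(0), p(m(a, 0, p(a))), p(0)))), p(p(a)))  →  m(p(0), p(m(a, 0, p(a))), p(0))   [R2 at ε]
2. m(p(0), p(m(a, 0, p(a))), p(0))  →  p(m(a, 0, p(a)))   [R1 at ε]
3. p(m(a, 0, p(a)))  →  p(p(a))   [R5 at 1]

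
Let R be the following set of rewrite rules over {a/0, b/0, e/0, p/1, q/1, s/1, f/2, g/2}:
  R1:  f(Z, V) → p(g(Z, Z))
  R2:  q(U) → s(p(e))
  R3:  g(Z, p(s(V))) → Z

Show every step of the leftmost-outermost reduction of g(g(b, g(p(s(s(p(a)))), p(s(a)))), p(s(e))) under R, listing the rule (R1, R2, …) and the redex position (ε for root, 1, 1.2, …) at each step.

b

1. g(g(b, g(p(s(s(p(a)))), p(s(a)))), p(s(e)))  →  g(b, g(p(s(s(p(a)))), p(s(a))))   [R3 at ε]
2. g(b, g(p(s(s(p(a)))), p(s(a))))  →  g(b, p(s(s(p(a)))))   [R3 at 2]
3. g(b, p(s(s(p(a)))))  →  b   [R3 at ε]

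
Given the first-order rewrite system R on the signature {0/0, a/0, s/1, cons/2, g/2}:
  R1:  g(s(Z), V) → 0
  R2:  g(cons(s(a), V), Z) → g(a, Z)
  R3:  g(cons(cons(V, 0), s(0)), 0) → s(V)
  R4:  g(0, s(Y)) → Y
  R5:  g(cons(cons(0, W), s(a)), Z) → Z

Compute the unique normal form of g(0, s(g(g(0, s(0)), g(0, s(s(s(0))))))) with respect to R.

s(0)

1. g(0, s(g(g(0, s(0)), g(0, s(s(s(0)))))))  →  g(g(0, s(0)), g(0, s(s(s(0)))))   [R4 at ε]
2. g(g(0, s(0)), g(0, s(s(s(0)))))  →  g(0, g(0, s(s(s(0)))))   [R4 at 1]
3. g(0, g(0, s(s(s(0)))))  →  g(0, s(s(0)))   [R4 at 2]
4. g(0, s(s(0)))  →  s(0)   [R4 at ε]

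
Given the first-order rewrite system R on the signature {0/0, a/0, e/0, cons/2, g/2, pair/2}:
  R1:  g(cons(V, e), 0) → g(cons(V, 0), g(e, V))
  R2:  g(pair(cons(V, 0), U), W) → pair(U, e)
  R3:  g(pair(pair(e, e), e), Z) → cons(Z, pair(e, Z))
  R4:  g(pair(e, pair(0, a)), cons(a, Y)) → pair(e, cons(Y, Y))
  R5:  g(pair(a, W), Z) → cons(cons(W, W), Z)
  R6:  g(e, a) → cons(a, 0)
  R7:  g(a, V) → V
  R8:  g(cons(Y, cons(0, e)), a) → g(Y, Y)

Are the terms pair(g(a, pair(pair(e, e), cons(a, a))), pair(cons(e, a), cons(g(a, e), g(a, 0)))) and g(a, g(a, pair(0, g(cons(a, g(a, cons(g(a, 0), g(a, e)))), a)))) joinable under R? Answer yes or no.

Reduce t₁ = pair(g(a, pair(pair(e, e), cons(a, a))), pair(cons(e, a), cons(g(a, e), g(a, 0)))):
1. pair(g(a, pair(pair(e, e), cons(a, a))), pair(cons(e, a), cons(g(a, e), g(a, 0))))  →  pair(pair(pair(e, e), cons(a, a)), pair(cons(e, a), cons(g(a, e), g(a, 0))))   [R7 at 1]
2. pair(pair(pair(e, e), cons(a, a)), pair(cons(e, a), cons(g(a, e), g(a, 0))))  →  pair(pair(pair(e, e), cons(a, a)), pair(cons(e, a), cons(e, g(a, 0))))   [R7 at 2.2.1]
3. pair(pair(pair(e, e), cons(a, a)), pair(cons(e, a), cons(e, g(a, 0))))  →  pair(pair(pair(e, e), cons(a, a)), pair(cons(e, a), cons(e, 0)))   [R7 at 2.2.2]

Reduce t₂ = g(a, g(a, pair(0, g(cons(a, g(a, cons(g(a, 0), g(a, e)))), a)))):
1. g(a, g(a, pair(0, g(cons(a, g(a, cons(g(a, 0), g(a, e)))), a))))  →  g(a, pair(0, g(cons(a, g(a, cons(g(a, 0), g(a, e)))), a)))   [R7 at ε]
2. g(a, pair(0, g(cons(a, g(a, cons(g(a, 0), g(a, e)))), a)))  →  pair(0, g(cons(a, g(a, cons(g(a, 0), g(a, e)))), a))   [R7 at ε]
3. pair(0, g(cons(a, g(a, cons(g(a, 0), g(a, e)))), a))  →  pair(0, g(cons(a, cons(g(a, 0), g(a, e))), a))   [R7 at 2.1.2]
4. pair(0, g(cons(a, cons(g(a, 0), g(a, e))), a))  →  pair(0, g(cons(a, cons(0, g(a, e))), a))   [R7 at 2.1.2.1]
5. pair(0, g(cons(a, cons(0, g(a, e))), a))  →  pair(0, g(cons(a, cons(0, e)), a))   [R7 at 2.1.2.2]
6. pair(0, g(cons(a, cons(0, e)), a))  →  pair(0, g(a, a))   [R8 at 2]
7. pair(0, g(a, a))  →  pair(0, a)   [R7 at 2]

no — NF(t₁) = pair(pair(pair(e, e), cons(a, a)), pair(cons(e, a), cons(e, 0))), NF(t₂) = pair(0, a)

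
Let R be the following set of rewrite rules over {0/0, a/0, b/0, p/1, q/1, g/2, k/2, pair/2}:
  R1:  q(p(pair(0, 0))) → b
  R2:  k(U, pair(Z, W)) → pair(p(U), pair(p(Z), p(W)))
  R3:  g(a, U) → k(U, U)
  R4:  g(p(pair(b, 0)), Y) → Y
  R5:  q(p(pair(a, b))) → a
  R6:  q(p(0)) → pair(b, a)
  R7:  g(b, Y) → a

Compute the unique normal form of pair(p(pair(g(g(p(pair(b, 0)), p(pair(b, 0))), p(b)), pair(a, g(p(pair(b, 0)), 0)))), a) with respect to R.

pair(p(pair(p(b), pair(a, 0))), a)

1. pair(p(pair(g(g(p(pair(b, 0)), p(pair(b, 0))), p(b)), pair(a, g(p(pair(b, 0)), 0)))), a)  →  pair(p(pair(g(p(pair(b, 0)), p(b)), pair(a, g(p(pair(b, 0)), 0)))), a)   [R4 at 1.1.1.1]
2. pair(p(pair(g(p(pair(b, 0)), p(b)), pair(a, g(p(pair(b, 0)), 0)))), a)  →  pair(p(pair(p(b), pair(a, g(p(pair(b, 0)), 0)))), a)   [R4 at 1.1.1]
3. pair(p(pair(p(b), pair(a, g(p(pair(b, 0)), 0)))), a)  →  pair(p(pair(p(b), pair(a, 0))), a)   [R4 at 1.1.2.2]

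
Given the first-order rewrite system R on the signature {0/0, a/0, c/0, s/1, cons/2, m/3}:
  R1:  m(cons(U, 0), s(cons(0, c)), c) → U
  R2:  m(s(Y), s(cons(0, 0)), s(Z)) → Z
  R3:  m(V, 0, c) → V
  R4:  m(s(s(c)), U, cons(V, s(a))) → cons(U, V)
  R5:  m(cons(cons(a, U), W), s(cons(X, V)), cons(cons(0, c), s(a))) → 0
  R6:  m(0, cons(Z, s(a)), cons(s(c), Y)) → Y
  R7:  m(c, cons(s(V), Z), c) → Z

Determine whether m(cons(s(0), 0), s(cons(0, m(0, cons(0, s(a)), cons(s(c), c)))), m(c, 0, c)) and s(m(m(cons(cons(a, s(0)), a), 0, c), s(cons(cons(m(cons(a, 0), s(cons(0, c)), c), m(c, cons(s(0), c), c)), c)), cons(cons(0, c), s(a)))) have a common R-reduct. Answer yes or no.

Reduce t₁ = m(cons(s(0), 0), s(cons(0, m(0, cons(0, s(a)), cons(s(c), c)))), m(c, 0, c)):
1. m(cons(s(0), 0), s(cons(0, m(0, cons(0, s(a)), cons(s(c), c)))), m(c, 0, c))  →  m(cons(s(0), 0), s(cons(0, c)), m(c, 0, c))   [R6 at 2.1.2]
2. m(cons(s(0), 0), s(cons(0, c)), m(c, 0, c))  →  m(cons(s(0), 0), s(cons(0, c)), c)   [R3 at 3]
3. m(cons(s(0), 0), s(cons(0, c)), c)  →  s(0)   [R1 at ε]

Reduce t₂ = s(m(m(cons(cons(a, s(0)), a), 0, c), s(cons(cons(m(cons(a, 0), s(cons(0, c)), c), m(c, cons(s(0), c), c)), c)), cons(cons(0, c), s(a)))):
1. s(m(m(cons(cons(a, s(0)), a), 0, c), s(cons(cons(m(cons(a, 0), s(cons(0, c)), c), m(c, cons(s(0), c), c)), c)), cons(cons(0, c), s(a))))  →  s(m(cons(cons(a, s(0)), a), s(cons(cons(m(cons(a, 0), s(cons(0, c)), c), m(c, cons(s(0), c), c)), c)), cons(cons(0, c), s(a))))   [R3 at 1.1]
2. s(m(cons(cons(a, s(0)), a), s(cons(cons(m(cons(a, 0), s(cons(0, c)), c), m(c, cons(s(0), c), c)), c)), cons(cons(0, c), s(a))))  →  s(0)   [R5 at 1]

yes — NF(t₁) = s(0), NF(t₂) = s(0)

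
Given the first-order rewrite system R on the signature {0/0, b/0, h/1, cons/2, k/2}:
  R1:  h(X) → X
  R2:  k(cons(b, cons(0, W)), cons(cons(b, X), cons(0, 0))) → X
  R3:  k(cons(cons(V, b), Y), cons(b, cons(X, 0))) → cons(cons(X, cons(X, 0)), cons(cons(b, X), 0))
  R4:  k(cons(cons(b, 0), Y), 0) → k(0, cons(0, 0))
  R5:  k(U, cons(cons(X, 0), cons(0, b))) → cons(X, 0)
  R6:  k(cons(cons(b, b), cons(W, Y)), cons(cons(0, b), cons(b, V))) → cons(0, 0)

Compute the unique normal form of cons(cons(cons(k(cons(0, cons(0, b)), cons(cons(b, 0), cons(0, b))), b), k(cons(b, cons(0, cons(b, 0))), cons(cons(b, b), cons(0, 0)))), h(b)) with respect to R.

1. cons(cons(cons(k(cons(0, cons(0, b)), cons(cons(b, 0), cons(0, b))), b), k(cons(b, cons(0, cons(b, 0))), cons(cons(b, b), cons(0, 0)))), h(b))  →  cons(cons(cons(cons(b, 0), b), k(cons(b, cons(0, cons(b, 0))), cons(cons(b, b), cons(0, 0)))), h(b))   [R5 at 1.1.1]
2. cons(cons(cons(cons(b, 0), b), k(cons(b, cons(0, cons(b, 0))), cons(cons(b, b), cons(0, 0)))), h(b))  →  cons(cons(cons(cons(b, 0), b), b), h(b))   [R2 at 1.2]
3. cons(cons(cons(cons(b, 0), b), b), h(b))  →  cons(cons(cons(cons(b, 0), b), b), b)   [R1 at 2]

cons(cons(cons(cons(b, 0), b), b), b)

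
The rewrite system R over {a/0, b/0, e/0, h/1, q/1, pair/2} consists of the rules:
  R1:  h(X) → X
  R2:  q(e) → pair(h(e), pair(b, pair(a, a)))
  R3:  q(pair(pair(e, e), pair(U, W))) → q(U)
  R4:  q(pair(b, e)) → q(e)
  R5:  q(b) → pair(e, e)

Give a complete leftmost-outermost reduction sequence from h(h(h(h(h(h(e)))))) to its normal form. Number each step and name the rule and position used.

1. h(h(h(h(h(h(e))))))  →  h(h(h(h(h(e)))))   [R1 at ε]
2. h(h(h(h(h(e)))))  →  h(h(h(h(e))))   [R1 at ε]
3. h(h(h(h(e))))  →  h(h(h(e)))   [R1 at ε]
4. h(h(h(e)))  →  h(h(e))   [R1 at ε]
5. h(h(e))  →  h(e)   [R1 at ε]
6. h(e)  →  e   [R1 at ε]

e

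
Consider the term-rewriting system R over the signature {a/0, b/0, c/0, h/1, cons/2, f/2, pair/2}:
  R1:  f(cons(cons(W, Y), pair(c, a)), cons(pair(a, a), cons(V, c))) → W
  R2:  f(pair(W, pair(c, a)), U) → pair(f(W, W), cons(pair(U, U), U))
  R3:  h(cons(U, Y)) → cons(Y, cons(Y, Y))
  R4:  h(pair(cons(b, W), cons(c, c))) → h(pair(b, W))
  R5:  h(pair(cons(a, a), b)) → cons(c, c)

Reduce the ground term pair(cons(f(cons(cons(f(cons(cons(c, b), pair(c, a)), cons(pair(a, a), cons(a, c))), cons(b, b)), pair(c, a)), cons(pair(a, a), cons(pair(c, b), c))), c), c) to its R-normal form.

1. pair(cons(f(cons(cons(f(cons(cons(c, b), pair(c, a)), cons(pair(a, a), cons(a, c))), cons(b, b)), pair(c, a)), cons(pair(a, a), cons(pair(c, b), c))), c), c)  →  pair(cons(f(cons(cons(c, b), pair(c, a)), cons(pair(a, a), cons(a, c))), c), c)   [R1 at 1.1]
2. pair(cons(f(cons(cons(c, b), pair(c, a)), cons(pair(a, a), cons(a, c))), c), c)  →  pair(cons(c, c), c)   [R1 at 1.1]

pair(cons(c, c), c)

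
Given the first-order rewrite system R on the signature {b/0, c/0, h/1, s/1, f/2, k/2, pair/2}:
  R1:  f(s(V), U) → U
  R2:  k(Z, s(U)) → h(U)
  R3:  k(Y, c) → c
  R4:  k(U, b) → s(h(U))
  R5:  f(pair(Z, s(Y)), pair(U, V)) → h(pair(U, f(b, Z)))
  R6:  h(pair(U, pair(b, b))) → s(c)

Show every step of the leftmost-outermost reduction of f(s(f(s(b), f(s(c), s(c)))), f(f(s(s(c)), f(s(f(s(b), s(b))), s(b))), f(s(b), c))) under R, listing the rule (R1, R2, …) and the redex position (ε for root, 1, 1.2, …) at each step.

1. f(s(f(s(b), f(s(c), s(c)))), f(f(s(s(c)), f(s(f(s(b), s(b))), s(b))), f(s(b), c)))  →  f(f(s(s(c)), f(s(f(s(b), s(b))), s(b))), f(s(b), c))   [R1 at ε]
2. f(f(s(s(c)), f(s(f(s(b), s(b))), s(b))), f(s(b), c))  →  f(f(s(f(s(b), s(b))), s(b)), f(s(b), c))   [R1 at 1]
3. f(f(s(f(s(b), s(b))), s(b)), f(s(b), c))  →  f(s(b), f(s(b), c))   [R1 at 1]
4. f(s(b), f(s(b), c))  →  f(s(b), c)   [R1 at ε]
5. f(s(b), c)  →  c   [R1 at ε]

c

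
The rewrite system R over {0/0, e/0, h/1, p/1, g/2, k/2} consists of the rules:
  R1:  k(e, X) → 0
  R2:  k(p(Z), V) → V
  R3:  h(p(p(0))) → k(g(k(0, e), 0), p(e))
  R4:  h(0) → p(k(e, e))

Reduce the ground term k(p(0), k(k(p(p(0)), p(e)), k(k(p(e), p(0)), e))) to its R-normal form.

e

1. k(p(0), k(k(p(p(0)), p(e)), k(k(p(e), p(0)), e)))  →  k(k(p(p(0)), p(e)), k(k(p(e), p(0)), e))   [R2 at ε]
2. k(k(p(p(0)), p(e)), k(k(p(e), p(0)), e))  →  k(p(e), k(k(p(e), p(0)), e))   [R2 at 1]
3. k(p(e), k(k(p(e), p(0)), e))  →  k(k(p(e), p(0)), e)   [R2 at ε]
4. k(k(p(e), p(0)), e)  →  k(p(0), e)   [R2 at 1]
5. k(p(0), e)  →  e   [R2 at ε]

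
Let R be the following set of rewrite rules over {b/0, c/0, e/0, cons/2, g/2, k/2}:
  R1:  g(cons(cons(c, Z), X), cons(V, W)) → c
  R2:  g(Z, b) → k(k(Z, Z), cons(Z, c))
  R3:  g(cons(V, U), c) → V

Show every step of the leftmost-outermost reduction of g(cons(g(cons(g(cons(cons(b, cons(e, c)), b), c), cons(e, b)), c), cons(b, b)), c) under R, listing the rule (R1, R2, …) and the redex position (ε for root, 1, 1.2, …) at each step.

cons(b, cons(e, c))

1. g(cons(g(cons(g(cons(cons(b, cons(e, c)), b), c), cons(e, b)), c), cons(b, b)), c)  →  g(cons(g(cons(cons(b, cons(e, c)), b), c), cons(e, b)), c)   [R3 at ε]
2. g(cons(g(cons(cons(b, cons(e, c)), b), c), cons(e, b)), c)  →  g(cons(cons(b, cons(e, c)), b), c)   [R3 at ε]
3. g(cons(cons(b, cons(e, c)), b), c)  →  cons(b, cons(e, c))   [R3 at ε]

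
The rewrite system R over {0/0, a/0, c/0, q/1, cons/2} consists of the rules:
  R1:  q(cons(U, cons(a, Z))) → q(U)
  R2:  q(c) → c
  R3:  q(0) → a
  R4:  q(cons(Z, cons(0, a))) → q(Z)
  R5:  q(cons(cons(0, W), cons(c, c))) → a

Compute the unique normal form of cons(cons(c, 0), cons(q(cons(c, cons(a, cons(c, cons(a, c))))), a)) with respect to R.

1. cons(cons(c, 0), cons(q(cons(c, cons(a, cons(c, cons(a, c))))), a))  →  cons(cons(c, 0), cons(q(c), a))   [R1 at 2.1]
2. cons(cons(c, 0), cons(q(c), a))  →  cons(cons(c, 0), cons(c, a))   [R2 at 2.1]

cons(cons(c, 0), cons(c, a))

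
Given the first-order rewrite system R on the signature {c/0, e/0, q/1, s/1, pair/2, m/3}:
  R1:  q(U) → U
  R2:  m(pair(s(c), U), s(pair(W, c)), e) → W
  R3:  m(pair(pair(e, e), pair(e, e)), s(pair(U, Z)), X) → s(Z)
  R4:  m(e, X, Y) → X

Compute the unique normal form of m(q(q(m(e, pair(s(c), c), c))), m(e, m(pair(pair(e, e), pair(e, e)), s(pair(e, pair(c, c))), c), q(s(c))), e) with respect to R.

1. m(q(q(m(e, pair(s(c), c), c))), m(e, m(pair(pair(e, e), pair(e, e)), s(pair(e, pair(c, c))), c), q(s(c))), e)  →  m(q(m(e, pair(s(c), c), c)), m(e, m(pair(pair(e, e), pair(e, e)), s(pair(e, pair(c, c))), c), q(s(c))), e)   [R1 at 1]
2. m(q(m(e, pair(s(c), c), c)), m(e, m(pair(pair(e, e), pair(e, e)), s(pair(e, pair(c, c))), c), q(s(c))), e)  →  m(m(e, pair(s(c), c), c), m(e, m(pair(pair(e, e), pair(e, e)), s(pair(e, pair(c, c))), c), q(s(c))), e)   [R1 at 1]
3. m(m(e, pair(s(c), c), c), m(e, m(pair(pair(e, e), pair(e, e)), s(pair(e, pair(c, c))), c), q(s(c))), e)  →  m(pair(s(c), c), m(e, m(pair(pair(e, e), pair(e, e)), s(pair(e, pair(c, c))), c), q(s(c))), e)   [R4 at 1]
4. m(pair(s(c), c), m(e, m(pair(pair(e, e), pair(e, e)), s(pair(e, pair(c, c))), c), q(s(c))), e)  →  m(pair(s(c), c), m(pair(pair(e, e), pair(e, e)), s(pair(e, pair(c, c))), c), e)   [R4 at 2]
5. m(pair(s(c), c), m(pair(pair(e, e), pair(e, e)), s(pair(e, pair(c, c))), c), e)  →  m(pair(s(c), c), s(pair(c, c)), e)   [R3 at 2]
6. m(pair(s(c), c), s(pair(c, c)), e)  →  c   [R2 at ε]

c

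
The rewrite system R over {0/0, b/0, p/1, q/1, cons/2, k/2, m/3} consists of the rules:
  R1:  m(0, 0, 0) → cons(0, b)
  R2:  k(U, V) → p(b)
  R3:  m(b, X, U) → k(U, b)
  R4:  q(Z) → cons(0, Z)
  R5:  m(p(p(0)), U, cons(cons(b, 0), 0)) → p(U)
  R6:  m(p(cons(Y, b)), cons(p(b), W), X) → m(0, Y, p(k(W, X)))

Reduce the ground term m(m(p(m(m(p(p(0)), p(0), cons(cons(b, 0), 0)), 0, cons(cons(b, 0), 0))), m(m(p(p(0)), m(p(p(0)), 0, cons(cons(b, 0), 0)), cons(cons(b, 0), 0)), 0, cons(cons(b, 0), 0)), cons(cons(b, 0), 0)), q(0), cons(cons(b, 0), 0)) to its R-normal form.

1. m(m(p(m(m(p(p(0)), p(0), cons(cons(b, 0), 0)), 0, cons(cons(b, 0), 0))), m(m(p(p(0)), m(p(p(0)), 0, cons(cons(b, 0), 0)), cons(cons(b, 0), 0)), 0, cons(cons(b, 0), 0)), cons(cons(b, 0), 0)), q(0), cons(cons(b, 0), 0))  →  m(m(p(m(p(p(0)), 0, cons(cons(b, 0), 0))), m(m(p(p(0)), m(p(p(0)), 0, cons(cons(b, 0), 0)), cons(cons(b, 0), 0)), 0, cons(cons(b, 0), 0)), cons(cons(b, 0), 0)), q(0), cons(cons(b, 0), 0))   [R5 at 1.1.1.1]
2. m(m(p(m(p(p(0)), 0, cons(cons(b, 0), 0))), m(m(p(p(0)), m(p(p(0)), 0, cons(cons(b, 0), 0)), cons(cons(b, 0), 0)), 0, cons(cons(b, 0), 0)), cons(cons(b, 0), 0)), q(0), cons(cons(b, 0), 0))  →  m(m(p(p(0)), m(m(p(p(0)), m(p(p(0)), 0, cons(cons(b, 0), 0)), cons(cons(b, 0), 0)), 0, cons(cons(b, 0), 0)), cons(cons(b, 0), 0)), q(0), cons(cons(b, 0), 0))   [R5 at 1.1.1]
3. m(m(p(p(0)), m(m(p(p(0)), m(p(p(0)), 0, cons(cons(b, 0), 0)), cons(cons(b, 0), 0)), 0, cons(cons(b, 0), 0)), cons(cons(b, 0), 0)), q(0), cons(cons(b, 0), 0))  →  m(p(m(m(p(p(0)), m(p(p(0)), 0, cons(cons(b, 0), 0)), cons(cons(b, 0), 0)), 0, cons(cons(b, 0), 0))), q(0), cons(cons(b, 0), 0))   [R5 at 1]
4. m(p(m(m(p(p(0)), m(p(p(0)), 0, cons(cons(b, 0), 0)), cons(cons(b, 0), 0)), 0, cons(cons(b, 0), 0))), q(0), cons(cons(b, 0), 0))  →  m(p(m(p(m(p(p(0)), 0, cons(cons(b, 0), 0))), 0, cons(cons(b, 0), 0))), q(0), cons(cons(b, 0), 0))   [R5 at 1.1.1]
5. m(p(m(p(m(p(p(0)), 0, cons(cons(b, 0), 0))), 0, cons(cons(b, 0), 0))), q(0), cons(cons(b, 0), 0))  →  m(p(m(p(p(0)), 0, cons(cons(b, 0), 0))), q(0), cons(cons(b, 0), 0))   [R5 at 1.1.1.1]
6. m(p(m(p(p(0)), 0, cons(cons(b, 0), 0))), q(0), cons(cons(b, 0), 0))  →  m(p(p(0)), q(0), cons(cons(b, 0), 0))   [R5 at 1.1]
7. m(p(p(0)), q(0), cons(cons(b, 0), 0))  →  p(q(0))   [R5 at ε]
8. p(q(0))  →  p(cons(0, 0))   [R4 at 1]

p(cons(0, 0))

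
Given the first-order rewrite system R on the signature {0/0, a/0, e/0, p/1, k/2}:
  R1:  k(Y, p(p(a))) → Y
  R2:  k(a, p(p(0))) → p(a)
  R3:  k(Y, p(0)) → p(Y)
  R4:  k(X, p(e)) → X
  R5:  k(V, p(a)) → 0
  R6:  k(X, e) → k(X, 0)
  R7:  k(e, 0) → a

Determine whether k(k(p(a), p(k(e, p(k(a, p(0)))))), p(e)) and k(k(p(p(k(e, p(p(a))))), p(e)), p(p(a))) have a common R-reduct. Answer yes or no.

Reduce t₁ = k(k(p(a), p(k(e, p(k(a, p(0)))))), p(e)):
1. k(k(p(a), p(k(e, p(k(a, p(0)))))), p(e))  →  k(p(a), p(k(e, p(k(a, p(0))))))   [R4 at ε]
2. k(p(a), p(k(e, p(k(a, p(0))))))  →  k(p(a), p(k(e, p(p(a)))))   [R3 at 2.1.2.1]
3. k(p(a), p(k(e, p(p(a)))))  →  k(p(a), p(e))   [R1 at 2.1]
4. k(p(a), p(e))  →  p(a)   [R4 at ε]

Reduce t₂ = k(k(p(p(k(e, p(p(a))))), p(e)), p(p(a))):
1. k(k(p(p(k(e, p(p(a))))), p(e)), p(p(a)))  →  k(p(p(k(e, p(p(a))))), p(e))   [R1 at ε]
2. k(p(p(k(e, p(p(a))))), p(e))  →  p(p(k(e, p(p(a)))))   [R4 at ε]
3. p(p(k(e, p(p(a)))))  →  p(p(e))   [R1 at 1.1]

no — NF(t₁) = p(a), NF(t₂) = p(p(e))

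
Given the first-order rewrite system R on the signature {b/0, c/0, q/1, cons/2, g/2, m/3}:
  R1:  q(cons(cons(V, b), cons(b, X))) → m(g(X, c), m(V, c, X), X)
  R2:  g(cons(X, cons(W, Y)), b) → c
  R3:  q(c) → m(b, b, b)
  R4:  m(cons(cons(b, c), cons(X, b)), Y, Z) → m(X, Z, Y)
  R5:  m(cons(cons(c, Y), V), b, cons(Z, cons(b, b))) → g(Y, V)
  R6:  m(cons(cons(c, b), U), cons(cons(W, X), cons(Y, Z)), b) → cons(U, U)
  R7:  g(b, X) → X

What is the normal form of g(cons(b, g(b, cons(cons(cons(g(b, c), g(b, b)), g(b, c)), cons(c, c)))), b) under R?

1. g(cons(b, g(b, cons(cons(cons(g(b, c), g(b, b)), g(b, c)), cons(c, c)))), b)  →  g(cons(b, cons(cons(cons(g(b, c), g(b, b)), g(b, c)), cons(c, c))), b)   [R7 at 1.2]
2. g(cons(b, cons(cons(cons(g(b, c), g(b, b)), g(b, c)), cons(c, c))), b)  →  c   [R2 at ε]

c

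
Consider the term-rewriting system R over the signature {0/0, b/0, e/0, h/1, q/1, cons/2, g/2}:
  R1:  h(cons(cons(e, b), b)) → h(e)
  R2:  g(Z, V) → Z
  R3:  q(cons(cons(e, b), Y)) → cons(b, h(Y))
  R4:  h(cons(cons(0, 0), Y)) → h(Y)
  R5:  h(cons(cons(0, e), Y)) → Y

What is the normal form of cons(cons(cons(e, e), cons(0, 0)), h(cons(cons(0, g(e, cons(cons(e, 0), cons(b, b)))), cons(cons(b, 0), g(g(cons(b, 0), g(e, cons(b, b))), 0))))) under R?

cons(cons(cons(e, e), cons(0, 0)), cons(cons(b, 0), cons(b, 0)))

1. cons(cons(cons(e, e), cons(0, 0)), h(cons(cons(0, g(e, cons(cons(e, 0), cons(b, b)))), cons(cons(b, 0), g(g(cons(b, 0), g(e, cons(b, b))), 0)))))  →  cons(cons(cons(e, e), cons(0, 0)), h(cons(cons(0, e), cons(cons(b, 0), g(g(cons(b, 0), g(e, cons(b, b))), 0)))))   [R2 at 2.1.1.2]
2. cons(cons(cons(e, e), cons(0, 0)), h(cons(cons(0, e), cons(cons(b, 0), g(g(cons(b, 0), g(e, cons(b, b))), 0)))))  →  cons(cons(cons(e, e), cons(0, 0)), cons(cons(b, 0), g(g(cons(b, 0), g(e, cons(b, b))), 0)))   [R5 at 2]
3. cons(cons(cons(e, e), cons(0, 0)), cons(cons(b, 0), g(g(cons(b, 0), g(e, cons(b, b))), 0)))  →  cons(cons(cons(e, e), cons(0, 0)), cons(cons(b, 0), g(cons(b, 0), g(e, cons(b, b)))))   [R2 at 2.2]
4. cons(cons(cons(e, e), cons(0, 0)), cons(cons(b, 0), g(cons(b, 0), g(e, cons(b, b)))))  →  cons(cons(cons(e, e), cons(0, 0)), cons(cons(b, 0), cons(b, 0)))   [R2 at 2.2]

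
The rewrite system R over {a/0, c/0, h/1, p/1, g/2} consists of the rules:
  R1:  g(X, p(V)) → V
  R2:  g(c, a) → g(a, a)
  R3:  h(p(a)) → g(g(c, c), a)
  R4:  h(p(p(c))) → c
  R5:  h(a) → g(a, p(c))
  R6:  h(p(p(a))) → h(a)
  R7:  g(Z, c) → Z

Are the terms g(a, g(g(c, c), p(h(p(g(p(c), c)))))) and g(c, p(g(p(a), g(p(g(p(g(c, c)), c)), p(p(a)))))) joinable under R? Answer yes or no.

Reduce t₁ = g(a, g(g(c, c), p(h(p(g(p(c), c)))))):
1. g(a, g(g(c, c), p(h(p(g(p(c), c))))))  →  g(a, h(p(g(p(c), c))))   [R1 at 2]
2. g(a, h(p(g(p(c), c))))  →  g(a, h(p(p(c))))   [R7 at 2.1.1]
3. g(a, h(p(p(c))))  →  g(a, c)   [R4 at 2]
4. g(a, c)  →  a   [R7 at ε]

Reduce t₂ = g(c, p(g(p(a), g(p(g(p(g(c, c)), c)), p(p(a)))))):
1. g(c, p(g(p(a), g(p(g(p(g(c, c)), c)), p(p(a))))))  →  g(p(a), g(p(g(p(g(c, c)), c)), p(p(a))))   [R1 at ε]
2. g(p(a), g(p(g(p(g(c, c)), c)), p(p(a))))  →  g(p(a), p(a))   [R1 at 2]
3. g(p(a), p(a))  →  a   [R1 at ε]

yes — NF(t₁) = a, NF(t₂) = a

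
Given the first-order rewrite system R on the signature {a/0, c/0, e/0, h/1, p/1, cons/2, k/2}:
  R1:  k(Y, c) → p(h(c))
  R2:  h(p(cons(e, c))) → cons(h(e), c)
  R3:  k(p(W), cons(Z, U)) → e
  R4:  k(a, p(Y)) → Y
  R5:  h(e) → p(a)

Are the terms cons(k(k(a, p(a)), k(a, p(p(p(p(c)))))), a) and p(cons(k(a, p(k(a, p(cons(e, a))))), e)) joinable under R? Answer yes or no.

no — NF(t₁) = cons(p(p(c)), a), NF(t₂) = p(cons(cons(e, a), e))

Reduce t₁ = cons(k(k(a, p(a)), k(a, p(p(p(p(c)))))), a):
1. cons(k(k(a, p(a)), k(a, p(p(p(p(c)))))), a)  →  cons(k(a, k(a, p(p(p(p(c)))))), a)   [R4 at 1.1]
2. cons(k(a, k(a, p(p(p(p(c)))))), a)  →  cons(k(a, p(p(p(c)))), a)   [R4 at 1.2]
3. cons(k(a, p(p(p(c)))), a)  →  cons(p(p(c)), a)   [R4 at 1]

Reduce t₂ = p(cons(k(a, p(k(a, p(cons(e, a))))), e)):
1. p(cons(k(a, p(k(a, p(cons(e, a))))), e))  →  p(cons(k(a, p(cons(e, a))), e))   [R4 at 1.1]
2. p(cons(k(a, p(cons(e, a))), e))  →  p(cons(cons(e, a), e))   [R4 at 1.1]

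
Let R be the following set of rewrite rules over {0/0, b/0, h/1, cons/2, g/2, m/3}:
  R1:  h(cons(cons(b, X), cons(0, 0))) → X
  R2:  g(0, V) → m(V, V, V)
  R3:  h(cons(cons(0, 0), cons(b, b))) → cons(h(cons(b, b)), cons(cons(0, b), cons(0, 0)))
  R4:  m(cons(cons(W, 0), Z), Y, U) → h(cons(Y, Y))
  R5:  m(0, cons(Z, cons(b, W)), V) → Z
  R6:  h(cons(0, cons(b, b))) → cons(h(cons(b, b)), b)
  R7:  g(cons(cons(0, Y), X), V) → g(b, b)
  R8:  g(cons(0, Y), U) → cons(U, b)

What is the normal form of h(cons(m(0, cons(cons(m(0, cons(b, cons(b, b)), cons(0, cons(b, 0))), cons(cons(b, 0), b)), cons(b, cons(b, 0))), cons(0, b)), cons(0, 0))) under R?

1. h(cons(m(0, cons(cons(m(0, cons(b, cons(b, b)), cons(0, cons(b, 0))), cons(cons(b, 0), b)), cons(b, cons(b, 0))), cons(0, b)), cons(0, 0)))  →  h(cons(cons(m(0, cons(b, cons(b, b)), cons(0, cons(b, 0))), cons(cons(b, 0), b)), cons(0, 0)))   [R5 at 1.1]
2. h(cons(cons(m(0, cons(b, cons(b, b)), cons(0, cons(b, 0))), cons(cons(b, 0), b)), cons(0, 0)))  →  h(cons(cons(b, cons(cons(b, 0), b)), cons(0, 0)))   [R5 at 1.1.1]
3. h(cons(cons(b, cons(cons(b, 0), b)), cons(0, 0)))  →  cons(cons(b, 0), b)   [R1 at ε]

cons(cons(b, 0), b)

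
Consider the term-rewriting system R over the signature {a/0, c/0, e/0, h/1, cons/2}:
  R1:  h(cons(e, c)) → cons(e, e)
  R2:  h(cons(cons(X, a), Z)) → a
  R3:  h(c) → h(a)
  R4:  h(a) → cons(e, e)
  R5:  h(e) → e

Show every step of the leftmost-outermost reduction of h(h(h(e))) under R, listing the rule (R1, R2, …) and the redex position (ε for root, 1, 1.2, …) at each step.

e

1. h(h(h(e)))  →  h(h(e))   [R5 at 1.1]
2. h(h(e))  →  h(e)   [R5 at 1]
3. h(e)  →  e   [R5 at ε]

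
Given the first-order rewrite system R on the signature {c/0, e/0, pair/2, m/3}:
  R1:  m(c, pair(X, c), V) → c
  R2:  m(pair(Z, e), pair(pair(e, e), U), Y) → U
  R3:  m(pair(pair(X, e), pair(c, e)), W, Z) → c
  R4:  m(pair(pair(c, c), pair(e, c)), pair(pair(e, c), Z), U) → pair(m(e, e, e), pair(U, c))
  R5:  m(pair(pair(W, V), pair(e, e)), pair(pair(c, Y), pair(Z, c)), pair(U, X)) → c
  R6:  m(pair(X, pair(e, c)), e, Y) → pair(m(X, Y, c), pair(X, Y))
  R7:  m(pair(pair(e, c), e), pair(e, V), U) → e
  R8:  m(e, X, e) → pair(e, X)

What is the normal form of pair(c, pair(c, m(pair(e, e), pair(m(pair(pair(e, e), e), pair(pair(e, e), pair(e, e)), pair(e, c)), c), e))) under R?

pair(c, pair(c, c))

1. pair(c, pair(c, m(pair(e, e), pair(m(pair(pair(e, e), e), pair(pair(e, e), pair(e, e)), pair(e, c)), c), e)))  →  pair(c, pair(c, m(pair(e, e), pair(pair(e, e), c), e)))   [R2 at 2.2.2.1]
2. pair(c, pair(c, m(pair(e, e), pair(pair(e, e), c), e)))  →  pair(c, pair(c, c))   [R2 at 2.2]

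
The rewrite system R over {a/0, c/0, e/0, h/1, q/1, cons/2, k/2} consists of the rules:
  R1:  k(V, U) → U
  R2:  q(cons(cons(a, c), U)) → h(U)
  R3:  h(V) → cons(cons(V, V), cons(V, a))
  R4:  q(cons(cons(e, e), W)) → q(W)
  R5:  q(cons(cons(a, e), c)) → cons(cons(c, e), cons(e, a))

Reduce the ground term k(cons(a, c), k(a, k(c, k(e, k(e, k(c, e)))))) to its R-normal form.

1. k(cons(a, c), k(a, k(c, k(e, k(e, k(c, e))))))  →  k(a, k(c, k(e, k(e, k(c, e)))))   [R1 at ε]
2. k(a, k(c, k(e, k(e, k(c, e)))))  →  k(c, k(e, k(e, k(c, e))))   [R1 at ε]
3. k(c, k(e, k(e, k(c, e))))  →  k(e, k(e, k(c, e)))   [R1 at ε]
4. k(e, k(e, k(c, e)))  →  k(e, k(c, e))   [R1 at ε]
5. k(e, k(c, e))  →  k(c, e)   [R1 at ε]
6. k(c, e)  →  e   [R1 at ε]

e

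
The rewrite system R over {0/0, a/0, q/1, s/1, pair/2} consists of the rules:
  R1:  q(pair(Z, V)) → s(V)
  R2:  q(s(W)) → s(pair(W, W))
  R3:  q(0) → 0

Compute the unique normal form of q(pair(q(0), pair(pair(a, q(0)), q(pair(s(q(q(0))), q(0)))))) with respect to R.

1. q(pair(q(0), pair(pair(a, q(0)), q(pair(s(q(q(0))), q(0))))))  →  s(pair(pair(a, q(0)), q(pair(s(q(q(0))), q(0)))))   [R1 at ε]
2. s(pair(pair(a, q(0)), q(pair(s(q(q(0))), q(0)))))  →  s(pair(pair(a, 0), q(pair(s(q(q(0))), q(0)))))   [R3 at 1.1.2]
3. s(pair(pair(a, 0), q(pair(s(q(q(0))), q(0)))))  →  s(pair(pair(a, 0), s(q(0))))   [R1 at 1.2]
4. s(pair(pair(a, 0), s(q(0))))  →  s(pair(pair(a, 0), s(0)))   [R3 at 1.2.1]

s(pair(pair(a, 0), s(0)))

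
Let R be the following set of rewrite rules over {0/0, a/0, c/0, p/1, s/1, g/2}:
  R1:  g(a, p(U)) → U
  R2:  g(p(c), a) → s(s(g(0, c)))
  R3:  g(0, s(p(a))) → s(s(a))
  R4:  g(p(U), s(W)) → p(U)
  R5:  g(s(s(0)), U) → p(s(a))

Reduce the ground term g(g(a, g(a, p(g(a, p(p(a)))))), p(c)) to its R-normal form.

1. g(g(a, g(a, p(g(a, p(p(a)))))), p(c))  →  g(g(a, g(a, p(p(a)))), p(c))   [R1 at 1.2]
2. g(g(a, g(a, p(p(a)))), p(c))  →  g(g(a, p(a)), p(c))   [R1 at 1.2]
3. g(g(a, p(a)), p(c))  →  g(a, p(c))   [R1 at 1]
4. g(a, p(c))  →  c   [R1 at ε]

c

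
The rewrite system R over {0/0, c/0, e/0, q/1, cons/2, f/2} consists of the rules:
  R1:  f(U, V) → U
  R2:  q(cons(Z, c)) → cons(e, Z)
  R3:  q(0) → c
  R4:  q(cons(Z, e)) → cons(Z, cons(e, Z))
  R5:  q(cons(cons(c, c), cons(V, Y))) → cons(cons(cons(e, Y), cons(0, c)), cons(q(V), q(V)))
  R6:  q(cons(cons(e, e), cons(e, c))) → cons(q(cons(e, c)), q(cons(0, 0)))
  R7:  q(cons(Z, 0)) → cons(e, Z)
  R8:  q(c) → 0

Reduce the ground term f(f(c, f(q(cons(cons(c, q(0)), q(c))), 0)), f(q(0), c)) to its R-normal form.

1. f(f(c, f(q(cons(cons(c, q(0)), q(c))), 0)), f(q(0), c))  →  f(c, f(q(cons(cons(c, q(0)), q(c))), 0))   [R1 at ε]
2. f(c, f(q(cons(cons(c, q(0)), q(c))), 0))  →  c   [R1 at ε]

c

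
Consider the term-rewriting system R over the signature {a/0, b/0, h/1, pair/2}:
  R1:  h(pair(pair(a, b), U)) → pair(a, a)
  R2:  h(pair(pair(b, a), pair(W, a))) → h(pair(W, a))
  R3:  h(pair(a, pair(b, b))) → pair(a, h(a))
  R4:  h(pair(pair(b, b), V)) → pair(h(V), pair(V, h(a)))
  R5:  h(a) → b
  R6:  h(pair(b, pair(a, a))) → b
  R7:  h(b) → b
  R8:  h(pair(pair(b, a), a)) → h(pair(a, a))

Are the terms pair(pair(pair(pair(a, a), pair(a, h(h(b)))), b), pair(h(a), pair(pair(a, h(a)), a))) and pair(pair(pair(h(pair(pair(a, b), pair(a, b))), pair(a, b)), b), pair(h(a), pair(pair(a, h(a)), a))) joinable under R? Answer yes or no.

Reduce t₁ = pair(pair(pair(pair(a, a), pair(a, h(h(b)))), b), pair(h(a), pair(pair(a, h(a)), a))):
1. pair(pair(pair(pair(a, a), pair(a, h(h(b)))), b), pair(h(a), pair(pair(a, h(a)), a)))  →  pair(pair(pair(pair(a, a), pair(a, h(b))), b), pair(h(a), pair(pair(a, h(a)), a)))   [R7 at 1.1.2.2.1]
2. pair(pair(pair(pair(a, a), pair(a, h(b))), b), pair(h(a), pair(pair(a, h(a)), a)))  →  pair(pair(pair(pair(a, a), pair(a, b)), b), pair(h(a), pair(pair(a, h(a)), a)))   [R7 at 1.1.2.2]
3. pair(pair(pair(pair(a, a), pair(a, b)), b), pair(h(a), pair(pair(a, h(a)), a)))  →  pair(pair(pair(pair(a, a), pair(a, b)), b), pair(b, pair(pair(a, h(a)), a)))   [R5 at 2.1]
4. pair(pair(pair(pair(a, a), pair(a, b)), b), pair(b, pair(pair(a, h(a)), a)))  →  pair(pair(pair(pair(a, a), pair(a, b)), b), pair(b, pair(pair(a, b), a)))   [R5 at 2.2.1.2]

Reduce t₂ = pair(pair(pair(h(pair(pair(a, b), pair(a, b))), pair(a, b)), b), pair(h(a), pair(pair(a, h(a)), a))):
1. pair(pair(pair(h(pair(pair(a, b), pair(a, b))), pair(a, b)), b), pair(h(a), pair(pair(a, h(a)), a)))  →  pair(pair(pair(pair(a, a), pair(a, b)), b), pair(h(a), pair(pair(a, h(a)), a)))   [R1 at 1.1.1]
2. pair(pair(pair(pair(a, a), pair(a, b)), b), pair(h(a), pair(pair(a, h(a)), a)))  →  pair(pair(pair(pair(a, a), pair(a, b)), b), pair(b, pair(pair(a, h(a)), a)))   [R5 at 2.1]
3. pair(pair(pair(pair(a, a), pair(a, b)), b), pair(b, pair(pair(a, h(a)), a)))  →  pair(pair(pair(pair(a, a), pair(a, b)), b), pair(b, pair(pair(a, b), a)))   [R5 at 2.2.1.2]

yes — NF(t₁) = pair(pair(pair(pair(a, a), pair(a, b)), b), pair(b, pair(pair(a, b), a))), NF(t₂) = pair(pair(pair(pair(a, a), pair(a, b)), b), pair(b, pair(pair(a, b), a)))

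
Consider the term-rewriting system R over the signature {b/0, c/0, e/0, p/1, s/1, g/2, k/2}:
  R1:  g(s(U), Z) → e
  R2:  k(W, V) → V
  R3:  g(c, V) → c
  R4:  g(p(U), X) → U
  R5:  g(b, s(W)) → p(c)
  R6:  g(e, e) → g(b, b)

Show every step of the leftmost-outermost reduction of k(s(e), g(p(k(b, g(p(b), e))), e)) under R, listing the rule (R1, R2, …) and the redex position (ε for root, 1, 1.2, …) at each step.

1. k(s(e), g(p(k(b, g(p(b), e))), e))  →  g(p(k(b, g(p(b), e))), e)   [R2 at ε]
2. g(p(k(b, g(p(b), e))), e)  →  k(b, g(p(b), e))   [R4 at ε]
3. k(b, g(p(b), e))  →  g(p(b), e)   [R2 at ε]
4. g(p(b), e)  →  b   [R4 at ε]

b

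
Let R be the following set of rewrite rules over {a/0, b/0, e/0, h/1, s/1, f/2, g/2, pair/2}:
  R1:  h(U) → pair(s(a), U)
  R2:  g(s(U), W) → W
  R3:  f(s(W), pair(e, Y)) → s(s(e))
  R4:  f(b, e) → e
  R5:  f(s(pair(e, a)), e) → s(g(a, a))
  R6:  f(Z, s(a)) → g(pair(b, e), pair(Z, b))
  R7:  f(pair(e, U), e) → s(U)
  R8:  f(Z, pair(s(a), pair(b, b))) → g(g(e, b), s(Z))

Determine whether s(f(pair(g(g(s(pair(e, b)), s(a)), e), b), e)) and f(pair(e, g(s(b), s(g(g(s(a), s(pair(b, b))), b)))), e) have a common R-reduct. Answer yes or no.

yes — NF(t₁) = s(s(b)), NF(t₂) = s(s(b))

Reduce t₁ = s(f(pair(g(g(s(pair(e, b)), s(a)), e), b), e)):
1. s(f(pair(g(g(s(pair(e, b)), s(a)), e), b), e))  →  s(f(pair(g(s(a), e), b), e))   [R2 at 1.1.1.1]
2. s(f(pair(g(s(a), e), b), e))  →  s(f(pair(e, b), e))   [R2 at 1.1.1]
3. s(f(pair(e, b), e))  →  s(s(b))   [R7 at 1]

Reduce t₂ = f(pair(e, g(s(b), s(g(g(s(a), s(pair(b, b))), b)))), e):
1. f(pair(e, g(s(b), s(g(g(s(a), s(pair(b, b))), b)))), e)  →  s(g(s(b), s(g(g(s(a), s(pair(b, b))), b))))   [R7 at ε]
2. s(g(s(b), s(g(g(s(a), s(pair(b, b))), b))))  →  s(s(g(g(s(a), s(pair(b, b))), b)))   [R2 at 1]
3. s(s(g(g(s(a), s(pair(b, b))), b)))  →  s(s(g(s(pair(b, b)), b)))   [R2 at 1.1.1]
4. s(s(g(s(pair(b, b)), b)))  →  s(s(b))   [R2 at 1.1]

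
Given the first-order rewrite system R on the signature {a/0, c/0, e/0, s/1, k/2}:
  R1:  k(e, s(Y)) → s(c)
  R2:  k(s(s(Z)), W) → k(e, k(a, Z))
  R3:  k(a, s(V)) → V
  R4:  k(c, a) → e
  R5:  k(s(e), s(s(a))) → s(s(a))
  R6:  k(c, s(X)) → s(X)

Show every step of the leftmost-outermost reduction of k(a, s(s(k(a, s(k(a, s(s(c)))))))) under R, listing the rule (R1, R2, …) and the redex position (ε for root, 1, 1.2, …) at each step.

1. k(a, s(s(k(a, s(k(a, s(s(c))))))))  →  s(k(a, s(k(a, s(s(c))))))   [R3 at ε]
2. s(k(a, s(k(a, s(s(c))))))  →  s(k(a, s(s(c))))   [R3 at 1]
3. s(k(a, s(s(c))))  →  s(s(c))   [R3 at 1]

s(s(c))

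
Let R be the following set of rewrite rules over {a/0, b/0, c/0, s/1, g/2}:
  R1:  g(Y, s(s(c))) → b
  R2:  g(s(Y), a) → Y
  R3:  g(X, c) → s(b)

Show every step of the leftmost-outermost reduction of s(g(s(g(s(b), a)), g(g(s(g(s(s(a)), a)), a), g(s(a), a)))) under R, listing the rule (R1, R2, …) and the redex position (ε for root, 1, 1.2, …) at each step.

s(b)

1. s(g(s(g(s(b), a)), g(g(s(g(s(s(a)), a)), a), g(s(a), a))))  →  s(g(s(b), g(g(s(g(s(s(a)), a)), a), g(s(a), a))))   [R2 at 1.1.1]
2. s(g(s(b), g(g(s(g(s(s(a)), a)), a), g(s(a), a))))  →  s(g(s(b), g(g(s(s(a)), a), g(s(a), a))))   [R2 at 1.2.1]
3. s(g(s(b), g(g(s(s(a)), a), g(s(a), a))))  →  s(g(s(b), g(s(a), g(s(a), a))))   [R2 at 1.2.1]
4. s(g(s(b), g(s(a), g(s(a), a))))  →  s(g(s(b), g(s(a), a)))   [R2 at 1.2.2]
5. s(g(s(b), g(s(a), a)))  →  s(g(s(b), a))   [R2 at 1.2]
6. s(g(s(b), a))  →  s(b)   [R2 at 1]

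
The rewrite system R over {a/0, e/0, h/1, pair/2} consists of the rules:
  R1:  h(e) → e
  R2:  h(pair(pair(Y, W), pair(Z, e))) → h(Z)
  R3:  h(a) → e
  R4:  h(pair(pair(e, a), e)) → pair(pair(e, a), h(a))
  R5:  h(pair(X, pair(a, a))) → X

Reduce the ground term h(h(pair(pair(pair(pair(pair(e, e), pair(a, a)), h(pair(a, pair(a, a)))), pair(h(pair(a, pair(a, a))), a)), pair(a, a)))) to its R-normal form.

1. h(h(pair(pair(pair(pair(pair(e, e), pair(a, a)), h(pair(a, pair(a, a)))), pair(h(pair(a, pair(a, a))), a)), pair(a, a))))  →  h(pair(pair(pair(pair(e, e), pair(a, a)), h(pair(a, pair(a, a)))), pair(h(pair(a, pair(a, a))), a)))   [R5 at 1]
2. h(pair(pair(pair(pair(e, e), pair(a, a)), h(pair(a, pair(a, a)))), pair(h(pair(a, pair(a, a))), a)))  →  h(pair(pair(pair(pair(e, e), pair(a, a)), a), pair(h(pair(a, pair(a, a))), a)))   [R5 at 1.1.2]
3. h(pair(pair(pair(pair(e, e), pair(a, a)), a), pair(h(pair(a, pair(a, a))), a)))  →  h(pair(pair(pair(pair(e, e), pair(a, a)), a), pair(a, a)))   [R5 at 1.2.1]
4. h(pair(pair(pair(pair(e, e), pair(a, a)), a), pair(a, a)))  →  pair(pair(pair(e, e), pair(a, a)), a)   [R5 at ε]

pair(pair(pair(e, e), pair(a, a)), a)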